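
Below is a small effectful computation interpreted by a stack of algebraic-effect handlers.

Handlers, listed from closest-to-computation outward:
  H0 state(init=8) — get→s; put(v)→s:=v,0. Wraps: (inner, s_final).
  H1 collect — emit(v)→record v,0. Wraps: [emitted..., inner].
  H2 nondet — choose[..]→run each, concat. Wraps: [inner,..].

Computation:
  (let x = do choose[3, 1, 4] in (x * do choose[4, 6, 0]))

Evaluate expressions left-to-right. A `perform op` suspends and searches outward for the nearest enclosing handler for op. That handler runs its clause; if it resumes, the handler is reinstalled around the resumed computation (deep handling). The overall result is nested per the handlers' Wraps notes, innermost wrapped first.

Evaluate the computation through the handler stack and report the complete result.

Answer: [[(12, 8)], [(18, 8)], [(0, 8)], [(4, 8)], [(6, 8)], [(0, 8)], [(16, 8)], [(24, 8)], [(0, 8)]]

Working:
choose[3, 1, 4] @ H2
  branch[0] choose=3:
    choose[4, 6, 0] @ H2
      branch[0] choose=4:
        H0 returns (12, 8)
        H1 returns [(12, 8)]
        H2 returns [[(12, 8)]]
      branch[1] choose=6:
        H0 returns (18, 8)
        H1 returns [(18, 8)]
        H2 returns [[(18, 8)]]
      branch[2] choose=0:
        H0 returns (0, 8)
        H1 returns [(0, 8)]
        H2 returns [[(0, 8)]]
  branch[1] choose=1:
    choose[4, 6, 0] @ H2
      branch[0] choose=4:
        H0 returns (4, 8)
        H1 returns [(4, 8)]
        H2 returns [[(4, 8)]]
      branch[1] choose=6:
        H0 returns (6, 8)
        H1 returns [(6, 8)]
        H2 returns [[(6, 8)]]
      branch[2] choose=0:
        H0 returns (0, 8)
        H1 returns [(0, 8)]
        H2 returns [[(0, 8)]]
  branch[2] choose=4:
    choose[4, 6, 0] @ H2
      branch[0] choose=4:
        H0 returns (16, 8)
        H1 returns [(16, 8)]
        H2 returns [[(16, 8)]]
      branch[1] choose=6:
        H0 returns (24, 8)
        H1 returns [(24, 8)]
        H2 returns [[(24, 8)]]
      branch[2] choose=0:
        H0 returns (0, 8)
        H1 returns [(0, 8)]
        H2 returns [[(0, 8)]]
= [[(12, 8)], [(18, 8)], [(0, 8)], [(4, 8)], [(6, 8)], [(0, 8)], [(16, 8)], [(24, 8)], [(0, 8)]]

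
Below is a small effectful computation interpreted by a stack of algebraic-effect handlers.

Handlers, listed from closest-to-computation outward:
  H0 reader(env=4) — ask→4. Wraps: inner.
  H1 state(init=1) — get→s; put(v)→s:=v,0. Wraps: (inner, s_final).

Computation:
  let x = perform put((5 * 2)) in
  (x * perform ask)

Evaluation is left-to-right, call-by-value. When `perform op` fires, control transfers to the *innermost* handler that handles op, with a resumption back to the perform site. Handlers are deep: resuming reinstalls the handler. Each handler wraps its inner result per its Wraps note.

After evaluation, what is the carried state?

Answer: 10

Step-by-step:
put(10) @ H1 ⇒ s:=10
ask @ H0 ⇒ 4
H0 returns 0
H1 returns (0, 10)
= (0, 10)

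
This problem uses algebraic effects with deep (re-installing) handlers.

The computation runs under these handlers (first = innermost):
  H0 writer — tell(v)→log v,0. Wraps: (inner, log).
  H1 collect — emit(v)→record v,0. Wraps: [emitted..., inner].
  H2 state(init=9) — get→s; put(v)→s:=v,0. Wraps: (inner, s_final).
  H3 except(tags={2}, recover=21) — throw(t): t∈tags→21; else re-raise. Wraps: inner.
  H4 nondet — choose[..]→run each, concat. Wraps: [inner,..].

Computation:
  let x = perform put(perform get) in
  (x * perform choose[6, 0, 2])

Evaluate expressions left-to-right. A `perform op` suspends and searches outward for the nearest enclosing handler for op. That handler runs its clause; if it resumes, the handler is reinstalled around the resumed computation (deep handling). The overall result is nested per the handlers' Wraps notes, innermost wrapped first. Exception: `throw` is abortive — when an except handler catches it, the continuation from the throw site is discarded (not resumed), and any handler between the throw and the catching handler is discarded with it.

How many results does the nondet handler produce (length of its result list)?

Evaluation trace:
get @ H2 ⇒ 9
put(9) @ H2 ⇒ s:=9
choose[6, 0, 2] @ H4
  branch[0] choose=6:
    H0 returns (0, ())
    H1 returns [(0, ())]
    H2 returns ([(0, ())], 9)
    H3 returns ([(0, ())], 9)
    H4 returns [([(0, ())], 9)]
  branch[1] choose=0:
    H0 returns (0, ())
    H1 returns [(0, ())]
    H2 returns ([(0, ())], 9)
    H3 returns ([(0, ())], 9)
    H4 returns [([(0, ())], 9)]
  branch[2] choose=2:
    H0 returns (0, ())
    H1 returns [(0, ())]
    H2 returns ([(0, ())], 9)
    H3 returns ([(0, ())], 9)
    H4 returns [([(0, ())], 9)]
= [([(0, ())], 9), ([(0, ())], 9), ([(0, ())], 9)]

Answer: 3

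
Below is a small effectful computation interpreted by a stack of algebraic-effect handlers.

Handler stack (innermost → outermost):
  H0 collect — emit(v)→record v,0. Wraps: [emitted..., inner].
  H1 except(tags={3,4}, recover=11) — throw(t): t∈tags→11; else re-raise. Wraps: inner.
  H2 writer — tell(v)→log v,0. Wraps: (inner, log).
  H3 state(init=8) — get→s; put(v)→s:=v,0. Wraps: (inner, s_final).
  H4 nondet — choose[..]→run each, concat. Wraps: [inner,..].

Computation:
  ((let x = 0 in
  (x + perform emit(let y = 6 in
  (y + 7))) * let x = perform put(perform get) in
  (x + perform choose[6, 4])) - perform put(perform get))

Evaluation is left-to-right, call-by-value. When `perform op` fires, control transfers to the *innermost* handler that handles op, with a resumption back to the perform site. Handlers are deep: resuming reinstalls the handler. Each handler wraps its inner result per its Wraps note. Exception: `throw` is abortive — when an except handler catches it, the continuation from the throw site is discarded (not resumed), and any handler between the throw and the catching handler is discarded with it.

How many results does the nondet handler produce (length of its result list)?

Evaluation trace:
emit(13) @ H0 ⇒ out+=13
get @ H3 ⇒ 8
put(8) @ H3 ⇒ s:=8
choose[6, 4] @ H4
  branch[0] choose=6:
    get @ H3 ⇒ 8
    put(8) @ H3 ⇒ s:=8
    H0 returns [13, 0]
    H1 returns [13, 0]
    H2 returns ([13, 0], ())
    H3 returns (([13, 0], ()), 8)
    H4 returns [(([13, 0], ()), 8)]
  branch[1] choose=4:
    get @ H3 ⇒ 8
    put(8) @ H3 ⇒ s:=8
    H0 returns [13, 0]
    H1 returns [13, 0]
    H2 returns ([13, 0], ())
    H3 returns (([13, 0], ()), 8)
    H4 returns [(([13, 0], ()), 8)]
= [(([13, 0], ()), 8), (([13, 0], ()), 8)]

Answer: 2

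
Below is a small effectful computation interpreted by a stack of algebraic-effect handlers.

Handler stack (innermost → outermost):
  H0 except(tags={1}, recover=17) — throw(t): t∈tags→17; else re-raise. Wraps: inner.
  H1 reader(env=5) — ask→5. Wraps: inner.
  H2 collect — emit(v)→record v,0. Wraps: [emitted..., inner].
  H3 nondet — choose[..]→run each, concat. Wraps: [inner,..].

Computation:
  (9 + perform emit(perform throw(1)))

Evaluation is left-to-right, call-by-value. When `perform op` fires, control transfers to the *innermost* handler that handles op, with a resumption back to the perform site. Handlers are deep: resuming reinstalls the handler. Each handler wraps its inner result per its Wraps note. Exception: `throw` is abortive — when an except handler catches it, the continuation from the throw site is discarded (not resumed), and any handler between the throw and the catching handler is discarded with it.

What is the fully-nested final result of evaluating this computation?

Step-by-step:
throw(1) @ H0 caught ⇒ 17
H1 returns 17
H2 returns [17]
H3 returns [[17]]
= [[17]]

Answer: [[17]]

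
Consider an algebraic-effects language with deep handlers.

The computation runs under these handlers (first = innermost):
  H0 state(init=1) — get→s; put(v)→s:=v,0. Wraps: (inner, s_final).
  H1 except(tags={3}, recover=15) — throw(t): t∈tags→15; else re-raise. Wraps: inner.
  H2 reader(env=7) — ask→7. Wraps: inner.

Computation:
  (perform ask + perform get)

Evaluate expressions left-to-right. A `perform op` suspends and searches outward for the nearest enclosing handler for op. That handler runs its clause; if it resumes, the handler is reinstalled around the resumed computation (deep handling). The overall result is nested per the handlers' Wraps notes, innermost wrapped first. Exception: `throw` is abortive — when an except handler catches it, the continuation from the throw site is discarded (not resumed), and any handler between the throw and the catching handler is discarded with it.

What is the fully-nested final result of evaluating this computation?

Answer: (8, 1)

Step-by-step:
ask @ H2 ⇒ 7
get @ H0 ⇒ 1
H0 returns (8, 1)
H1 returns (8, 1)
H2 returns (8, 1)
= (8, 1)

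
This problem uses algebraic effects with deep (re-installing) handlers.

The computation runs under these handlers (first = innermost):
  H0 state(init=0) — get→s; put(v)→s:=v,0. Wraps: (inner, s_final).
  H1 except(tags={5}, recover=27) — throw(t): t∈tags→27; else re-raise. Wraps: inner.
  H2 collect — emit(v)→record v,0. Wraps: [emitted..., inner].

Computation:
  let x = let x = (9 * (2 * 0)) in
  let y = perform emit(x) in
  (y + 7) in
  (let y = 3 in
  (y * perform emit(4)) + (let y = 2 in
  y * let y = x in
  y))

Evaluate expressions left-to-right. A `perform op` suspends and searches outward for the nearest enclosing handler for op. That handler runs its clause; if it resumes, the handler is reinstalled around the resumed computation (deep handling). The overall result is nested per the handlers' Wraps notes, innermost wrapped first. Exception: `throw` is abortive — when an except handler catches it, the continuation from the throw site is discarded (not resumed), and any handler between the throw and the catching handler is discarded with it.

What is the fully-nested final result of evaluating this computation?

Step-by-step:
emit(0) @ H2 ⇒ out+=0
emit(4) @ H2 ⇒ out+=4
H0 returns (14, 0)
H1 returns (14, 0)
H2 returns [0, 4, (14, 0)]
= [0, 4, (14, 0)]

Answer: [0, 4, (14, 0)]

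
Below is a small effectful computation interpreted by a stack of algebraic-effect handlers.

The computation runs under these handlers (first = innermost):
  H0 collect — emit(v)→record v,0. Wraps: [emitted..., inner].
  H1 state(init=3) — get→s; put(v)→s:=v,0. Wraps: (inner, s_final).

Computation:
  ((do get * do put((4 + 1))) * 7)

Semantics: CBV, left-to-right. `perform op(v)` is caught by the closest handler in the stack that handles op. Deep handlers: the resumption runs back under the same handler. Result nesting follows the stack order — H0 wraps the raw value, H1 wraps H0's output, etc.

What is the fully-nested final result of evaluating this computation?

Answer: ([0], 5)

Step-by-step:
get @ H1 ⇒ 3
put(5) @ H1 ⇒ s:=5
H0 returns [0]
H1 returns ([0], 5)
= ([0], 5)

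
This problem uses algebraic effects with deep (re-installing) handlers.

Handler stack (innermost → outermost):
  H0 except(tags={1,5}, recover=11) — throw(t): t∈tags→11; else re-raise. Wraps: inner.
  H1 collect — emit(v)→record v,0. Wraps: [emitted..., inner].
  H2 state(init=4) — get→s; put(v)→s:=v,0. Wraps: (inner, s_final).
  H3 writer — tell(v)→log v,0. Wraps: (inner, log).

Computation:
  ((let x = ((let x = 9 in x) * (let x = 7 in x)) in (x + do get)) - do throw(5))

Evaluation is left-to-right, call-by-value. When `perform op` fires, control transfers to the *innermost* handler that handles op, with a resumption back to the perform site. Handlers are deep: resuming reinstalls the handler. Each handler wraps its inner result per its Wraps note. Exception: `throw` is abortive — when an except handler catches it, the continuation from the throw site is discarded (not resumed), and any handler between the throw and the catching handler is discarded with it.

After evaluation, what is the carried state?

Working:
get @ H2 ⇒ 4
throw(5) @ H0 caught ⇒ 11
H1 returns [11]
H2 returns ([11], 4)
H3 returns (([11], 4), ())
= (([11], 4), ())

Answer: 4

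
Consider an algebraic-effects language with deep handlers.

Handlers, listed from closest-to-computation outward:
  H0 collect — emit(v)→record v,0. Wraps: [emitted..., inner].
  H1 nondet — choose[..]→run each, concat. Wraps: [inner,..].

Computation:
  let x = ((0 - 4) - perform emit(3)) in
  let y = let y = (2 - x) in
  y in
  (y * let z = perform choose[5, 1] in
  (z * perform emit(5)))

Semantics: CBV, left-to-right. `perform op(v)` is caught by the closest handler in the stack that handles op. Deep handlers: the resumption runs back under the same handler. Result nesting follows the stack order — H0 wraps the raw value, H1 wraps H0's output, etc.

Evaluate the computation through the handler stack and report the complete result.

Answer: [[3, 5, 0], [3, 5, 0]]

Evaluation trace:
emit(3) @ H0 ⇒ out+=3
choose[5, 1] @ H1
  branch[0] choose=5:
    emit(5) @ H0 ⇒ out+=5
    H0 returns [3, 5, 0]
    H1 returns [[3, 5, 0]]
  branch[1] choose=1:
    emit(5) @ H0 ⇒ out+=5
    H0 returns [3, 5, 0]
    H1 returns [[3, 5, 0]]
= [[3, 5, 0], [3, 5, 0]]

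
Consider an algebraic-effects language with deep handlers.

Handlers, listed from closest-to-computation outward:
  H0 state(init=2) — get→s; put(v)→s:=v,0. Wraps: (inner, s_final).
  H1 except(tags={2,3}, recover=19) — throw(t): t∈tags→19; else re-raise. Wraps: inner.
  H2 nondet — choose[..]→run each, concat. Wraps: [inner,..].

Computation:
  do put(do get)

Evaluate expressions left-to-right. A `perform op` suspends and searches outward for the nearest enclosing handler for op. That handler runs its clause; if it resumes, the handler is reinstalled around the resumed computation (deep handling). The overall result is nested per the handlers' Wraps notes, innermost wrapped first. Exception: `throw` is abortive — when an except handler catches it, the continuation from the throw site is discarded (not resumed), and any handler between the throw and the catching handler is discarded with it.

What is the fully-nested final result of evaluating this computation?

Answer: [(0, 2)]

Step-by-step:
get @ H0 ⇒ 2
put(2) @ H0 ⇒ s:=2
H0 returns (0, 2)
H1 returns (0, 2)
H2 returns [(0, 2)]
= [(0, 2)]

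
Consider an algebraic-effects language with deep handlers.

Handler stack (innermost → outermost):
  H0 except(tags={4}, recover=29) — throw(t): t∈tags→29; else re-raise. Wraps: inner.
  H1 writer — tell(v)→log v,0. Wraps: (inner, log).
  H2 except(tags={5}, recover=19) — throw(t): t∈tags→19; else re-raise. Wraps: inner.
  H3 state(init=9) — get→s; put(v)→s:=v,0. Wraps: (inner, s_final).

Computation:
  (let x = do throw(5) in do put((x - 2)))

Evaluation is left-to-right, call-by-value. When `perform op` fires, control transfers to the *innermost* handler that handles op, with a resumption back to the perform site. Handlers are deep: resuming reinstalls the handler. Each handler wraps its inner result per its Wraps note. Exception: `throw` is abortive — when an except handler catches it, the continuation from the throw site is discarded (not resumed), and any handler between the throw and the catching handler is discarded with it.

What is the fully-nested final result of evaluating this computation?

Step-by-step:
throw(5) @ H0 re-raised
throw(5) @ H2 caught ⇒ 19
H3 returns (19, 9)
= (19, 9)

Answer: (19, 9)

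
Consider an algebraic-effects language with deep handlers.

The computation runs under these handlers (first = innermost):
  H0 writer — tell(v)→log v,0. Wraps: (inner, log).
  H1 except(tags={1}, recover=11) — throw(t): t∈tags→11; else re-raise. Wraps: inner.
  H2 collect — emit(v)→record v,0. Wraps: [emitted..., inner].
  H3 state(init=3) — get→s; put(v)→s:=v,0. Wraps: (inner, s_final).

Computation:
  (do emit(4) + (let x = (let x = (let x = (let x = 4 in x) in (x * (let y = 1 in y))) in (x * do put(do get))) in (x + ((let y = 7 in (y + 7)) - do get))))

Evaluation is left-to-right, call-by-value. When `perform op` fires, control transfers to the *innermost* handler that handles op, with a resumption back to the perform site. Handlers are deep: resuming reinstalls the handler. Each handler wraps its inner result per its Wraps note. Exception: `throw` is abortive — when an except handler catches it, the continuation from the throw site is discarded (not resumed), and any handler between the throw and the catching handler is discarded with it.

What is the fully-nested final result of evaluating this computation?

Answer: ([4, (11, ())], 3)

Step-by-step:
emit(4) @ H2 ⇒ out+=4
get @ H3 ⇒ 3
put(3) @ H3 ⇒ s:=3
get @ H3 ⇒ 3
H0 returns (11, ())
H1 returns (11, ())
H2 returns [4, (11, ())]
H3 returns ([4, (11, ())], 3)
= ([4, (11, ())], 3)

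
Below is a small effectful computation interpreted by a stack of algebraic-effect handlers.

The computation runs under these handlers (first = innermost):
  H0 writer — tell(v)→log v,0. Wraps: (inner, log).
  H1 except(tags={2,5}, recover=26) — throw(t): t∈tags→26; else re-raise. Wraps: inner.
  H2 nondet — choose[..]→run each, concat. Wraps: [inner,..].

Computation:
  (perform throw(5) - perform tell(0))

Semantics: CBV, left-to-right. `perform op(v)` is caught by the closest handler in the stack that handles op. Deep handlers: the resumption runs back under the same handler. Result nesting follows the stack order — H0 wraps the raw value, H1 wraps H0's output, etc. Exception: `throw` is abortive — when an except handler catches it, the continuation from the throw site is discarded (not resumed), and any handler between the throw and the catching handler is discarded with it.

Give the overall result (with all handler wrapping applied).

Answer: [26]

Working:
throw(5) @ H1 caught ⇒ 26
H2 returns [26]
= [26]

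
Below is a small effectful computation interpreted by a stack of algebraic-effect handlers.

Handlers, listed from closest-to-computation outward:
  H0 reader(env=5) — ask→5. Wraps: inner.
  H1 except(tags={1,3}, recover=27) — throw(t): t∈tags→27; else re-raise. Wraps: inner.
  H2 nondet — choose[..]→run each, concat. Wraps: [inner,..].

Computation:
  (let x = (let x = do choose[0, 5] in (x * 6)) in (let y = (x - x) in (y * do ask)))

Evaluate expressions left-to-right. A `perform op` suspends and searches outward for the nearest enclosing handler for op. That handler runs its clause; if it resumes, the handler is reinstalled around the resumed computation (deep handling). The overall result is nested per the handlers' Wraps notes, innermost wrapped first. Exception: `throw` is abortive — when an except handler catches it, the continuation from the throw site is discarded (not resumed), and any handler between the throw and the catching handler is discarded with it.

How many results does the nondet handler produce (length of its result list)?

Answer: 2

Evaluation trace:
choose[0, 5] @ H2
  branch[0] choose=0:
    ask @ H0 ⇒ 5
    H0 returns 0
    H1 returns 0
    H2 returns [0]
  branch[1] choose=5:
    ask @ H0 ⇒ 5
    H0 returns 0
    H1 returns 0
    H2 returns [0]
= [0, 0]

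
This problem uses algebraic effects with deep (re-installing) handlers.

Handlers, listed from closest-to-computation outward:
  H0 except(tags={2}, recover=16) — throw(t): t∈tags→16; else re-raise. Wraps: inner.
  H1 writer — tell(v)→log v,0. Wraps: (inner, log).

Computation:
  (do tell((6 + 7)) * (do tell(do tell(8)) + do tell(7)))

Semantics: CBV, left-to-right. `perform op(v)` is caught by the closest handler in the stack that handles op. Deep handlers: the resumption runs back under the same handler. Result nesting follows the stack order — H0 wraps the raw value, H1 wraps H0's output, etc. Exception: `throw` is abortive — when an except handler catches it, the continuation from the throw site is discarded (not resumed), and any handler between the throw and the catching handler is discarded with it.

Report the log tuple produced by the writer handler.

Step-by-step:
tell(13) @ H1 ⇒ log+=13
tell(8) @ H1 ⇒ log+=8
tell(0) @ H1 ⇒ log+=0
tell(7) @ H1 ⇒ log+=7
H0 returns 0
H1 returns (0, (13, 8, 0, 7))
= (0, (13, 8, 0, 7))

Answer: (13, 8, 0, 7)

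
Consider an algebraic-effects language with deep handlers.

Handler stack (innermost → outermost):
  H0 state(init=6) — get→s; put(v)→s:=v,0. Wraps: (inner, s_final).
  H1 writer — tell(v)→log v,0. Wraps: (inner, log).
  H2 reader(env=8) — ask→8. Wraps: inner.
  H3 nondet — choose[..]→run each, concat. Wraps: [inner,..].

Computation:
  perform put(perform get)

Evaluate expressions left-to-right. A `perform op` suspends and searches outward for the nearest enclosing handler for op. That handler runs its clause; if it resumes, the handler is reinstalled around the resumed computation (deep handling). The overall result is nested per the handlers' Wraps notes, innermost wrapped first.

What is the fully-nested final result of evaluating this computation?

Working:
get @ H0 ⇒ 6
put(6) @ H0 ⇒ s:=6
H0 returns (0, 6)
H1 returns ((0, 6), ())
H2 returns ((0, 6), ())
H3 returns [((0, 6), ())]
= [((0, 6), ())]

Answer: [((0, 6), ())]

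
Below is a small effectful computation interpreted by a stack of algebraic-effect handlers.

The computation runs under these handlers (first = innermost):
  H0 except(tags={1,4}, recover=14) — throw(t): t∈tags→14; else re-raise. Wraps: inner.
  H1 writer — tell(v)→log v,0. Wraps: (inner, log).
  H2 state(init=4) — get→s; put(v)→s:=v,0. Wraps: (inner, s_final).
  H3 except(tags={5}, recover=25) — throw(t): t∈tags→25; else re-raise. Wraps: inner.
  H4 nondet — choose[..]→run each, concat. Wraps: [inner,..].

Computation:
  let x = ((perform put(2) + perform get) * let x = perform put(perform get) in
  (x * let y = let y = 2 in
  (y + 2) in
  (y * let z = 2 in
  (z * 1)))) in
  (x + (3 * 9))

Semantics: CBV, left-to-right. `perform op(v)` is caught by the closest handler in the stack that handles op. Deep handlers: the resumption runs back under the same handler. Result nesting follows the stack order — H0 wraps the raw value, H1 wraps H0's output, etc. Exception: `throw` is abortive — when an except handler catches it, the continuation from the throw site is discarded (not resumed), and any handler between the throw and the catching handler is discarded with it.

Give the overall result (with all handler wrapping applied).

Answer: [((27, ()), 2)]

Working:
put(2) @ H2 ⇒ s:=2
get @ H2 ⇒ 2
get @ H2 ⇒ 2
put(2) @ H2 ⇒ s:=2
H0 returns 27
H1 returns (27, ())
H2 returns ((27, ()), 2)
H3 returns ((27, ()), 2)
H4 returns [((27, ()), 2)]
= [((27, ()), 2)]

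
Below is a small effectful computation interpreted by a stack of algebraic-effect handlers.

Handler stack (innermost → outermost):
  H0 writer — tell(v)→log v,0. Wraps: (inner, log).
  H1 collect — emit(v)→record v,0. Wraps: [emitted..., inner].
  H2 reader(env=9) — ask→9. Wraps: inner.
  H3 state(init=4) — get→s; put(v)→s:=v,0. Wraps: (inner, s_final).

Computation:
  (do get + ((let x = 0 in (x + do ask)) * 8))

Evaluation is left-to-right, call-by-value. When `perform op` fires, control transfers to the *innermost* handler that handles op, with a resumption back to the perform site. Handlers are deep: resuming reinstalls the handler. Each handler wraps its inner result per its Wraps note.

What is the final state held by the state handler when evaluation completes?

Answer: 4

Working:
get @ H3 ⇒ 4
ask @ H2 ⇒ 9
H0 returns (76, ())
H1 returns [(76, ())]
H2 returns [(76, ())]
H3 returns ([(76, ())], 4)
= ([(76, ())], 4)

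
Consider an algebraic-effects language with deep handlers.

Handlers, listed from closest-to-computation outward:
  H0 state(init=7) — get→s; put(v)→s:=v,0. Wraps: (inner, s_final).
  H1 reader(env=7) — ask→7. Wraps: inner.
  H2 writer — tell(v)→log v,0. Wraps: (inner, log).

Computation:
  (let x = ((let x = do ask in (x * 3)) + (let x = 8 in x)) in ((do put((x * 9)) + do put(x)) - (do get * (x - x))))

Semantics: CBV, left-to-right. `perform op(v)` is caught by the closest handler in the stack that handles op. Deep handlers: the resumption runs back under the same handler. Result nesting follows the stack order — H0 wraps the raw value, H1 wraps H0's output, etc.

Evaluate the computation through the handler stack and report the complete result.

Step-by-step:
ask @ H1 ⇒ 7
put(261) @ H0 ⇒ s:=261
put(29) @ H0 ⇒ s:=29
get @ H0 ⇒ 29
H0 returns (0, 29)
H1 returns (0, 29)
H2 returns ((0, 29), ())
= ((0, 29), ())

Answer: ((0, 29), ())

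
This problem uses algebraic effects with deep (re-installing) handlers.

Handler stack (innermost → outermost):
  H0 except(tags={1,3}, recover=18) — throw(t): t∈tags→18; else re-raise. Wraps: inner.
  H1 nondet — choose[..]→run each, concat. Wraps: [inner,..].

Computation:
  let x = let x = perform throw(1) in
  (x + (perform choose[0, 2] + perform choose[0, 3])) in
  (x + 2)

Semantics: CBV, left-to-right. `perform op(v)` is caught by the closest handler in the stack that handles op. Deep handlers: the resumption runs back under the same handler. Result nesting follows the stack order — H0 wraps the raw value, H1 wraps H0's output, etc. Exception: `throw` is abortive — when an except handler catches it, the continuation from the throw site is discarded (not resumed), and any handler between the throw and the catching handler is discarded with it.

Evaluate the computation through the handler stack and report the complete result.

Evaluation trace:
throw(1) @ H0 caught ⇒ 18
H1 returns [18]
= [18]

Answer: [18]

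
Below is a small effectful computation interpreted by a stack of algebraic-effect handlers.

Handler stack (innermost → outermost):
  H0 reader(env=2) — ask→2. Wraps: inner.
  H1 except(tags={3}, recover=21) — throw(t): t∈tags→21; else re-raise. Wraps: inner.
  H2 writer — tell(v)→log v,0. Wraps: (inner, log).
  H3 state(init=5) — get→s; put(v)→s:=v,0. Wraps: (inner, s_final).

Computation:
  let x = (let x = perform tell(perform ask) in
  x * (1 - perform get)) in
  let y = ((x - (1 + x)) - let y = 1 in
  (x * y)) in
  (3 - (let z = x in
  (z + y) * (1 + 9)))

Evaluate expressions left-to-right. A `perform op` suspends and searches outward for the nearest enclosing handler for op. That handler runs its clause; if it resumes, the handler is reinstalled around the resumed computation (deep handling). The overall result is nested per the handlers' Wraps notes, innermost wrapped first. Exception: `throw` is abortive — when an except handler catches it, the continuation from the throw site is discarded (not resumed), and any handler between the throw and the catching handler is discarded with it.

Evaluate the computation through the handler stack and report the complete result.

Evaluation trace:
ask @ H0 ⇒ 2
tell(2) @ H2 ⇒ log+=2
get @ H3 ⇒ 5
H0 returns 13
H1 returns 13
H2 returns (13, (2))
H3 returns ((13, (2)), 5)
= ((13, (2)), 5)

Answer: ((13, (2)), 5)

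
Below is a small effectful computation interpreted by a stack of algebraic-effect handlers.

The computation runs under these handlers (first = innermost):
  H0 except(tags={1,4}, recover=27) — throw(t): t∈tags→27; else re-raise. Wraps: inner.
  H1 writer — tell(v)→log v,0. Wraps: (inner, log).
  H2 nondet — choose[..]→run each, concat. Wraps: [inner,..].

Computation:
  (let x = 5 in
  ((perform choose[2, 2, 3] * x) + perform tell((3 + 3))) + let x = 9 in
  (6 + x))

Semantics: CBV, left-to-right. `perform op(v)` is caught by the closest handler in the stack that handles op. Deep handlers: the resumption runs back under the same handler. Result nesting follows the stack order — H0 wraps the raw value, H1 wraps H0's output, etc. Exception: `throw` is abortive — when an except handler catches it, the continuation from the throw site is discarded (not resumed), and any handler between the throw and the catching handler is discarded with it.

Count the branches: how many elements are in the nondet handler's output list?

Answer: 3

Evaluation trace:
choose[2, 2, 3] @ H2
  branch[0] choose=2:
    tell(6) @ H1 ⇒ log+=6
    H0 returns 25
    H1 returns (25, (6))
    H2 returns [(25, (6))]
  branch[1] choose=2:
    tell(6) @ H1 ⇒ log+=6
    H0 returns 25
    H1 returns (25, (6))
    H2 returns [(25, (6))]
  branch[2] choose=3:
    tell(6) @ H1 ⇒ log+=6
    H0 returns 30
    H1 returns (30, (6))
    H2 returns [(30, (6))]
= [(25, (6)), (25, (6)), (30, (6))]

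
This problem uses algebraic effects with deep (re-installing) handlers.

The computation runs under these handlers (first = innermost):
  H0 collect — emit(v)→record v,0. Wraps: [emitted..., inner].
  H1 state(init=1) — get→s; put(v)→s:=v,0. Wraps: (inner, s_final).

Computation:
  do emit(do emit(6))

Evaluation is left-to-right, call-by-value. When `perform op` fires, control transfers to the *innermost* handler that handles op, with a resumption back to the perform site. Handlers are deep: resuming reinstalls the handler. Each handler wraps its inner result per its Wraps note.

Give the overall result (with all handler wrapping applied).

Answer: ([6, 0, 0], 1)

Working:
emit(6) @ H0 ⇒ out+=6
emit(0) @ H0 ⇒ out+=0
H0 returns [6, 0, 0]
H1 returns ([6, 0, 0], 1)
= ([6, 0, 0], 1)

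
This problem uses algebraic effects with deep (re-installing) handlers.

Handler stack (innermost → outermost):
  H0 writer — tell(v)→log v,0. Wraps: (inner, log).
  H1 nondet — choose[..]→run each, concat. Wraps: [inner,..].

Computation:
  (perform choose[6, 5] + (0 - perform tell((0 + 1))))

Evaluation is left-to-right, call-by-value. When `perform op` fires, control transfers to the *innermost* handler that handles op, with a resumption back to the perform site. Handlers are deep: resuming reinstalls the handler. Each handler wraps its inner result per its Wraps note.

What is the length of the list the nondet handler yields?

Answer: 2

Evaluation trace:
choose[6, 5] @ H1
  branch[0] choose=6:
    tell(1) @ H0 ⇒ log+=1
    H0 returns (6, (1))
    H1 returns [(6, (1))]
  branch[1] choose=5:
    tell(1) @ H0 ⇒ log+=1
    H0 returns (5, (1))
    H1 returns [(5, (1))]
= [(6, (1)), (5, (1))]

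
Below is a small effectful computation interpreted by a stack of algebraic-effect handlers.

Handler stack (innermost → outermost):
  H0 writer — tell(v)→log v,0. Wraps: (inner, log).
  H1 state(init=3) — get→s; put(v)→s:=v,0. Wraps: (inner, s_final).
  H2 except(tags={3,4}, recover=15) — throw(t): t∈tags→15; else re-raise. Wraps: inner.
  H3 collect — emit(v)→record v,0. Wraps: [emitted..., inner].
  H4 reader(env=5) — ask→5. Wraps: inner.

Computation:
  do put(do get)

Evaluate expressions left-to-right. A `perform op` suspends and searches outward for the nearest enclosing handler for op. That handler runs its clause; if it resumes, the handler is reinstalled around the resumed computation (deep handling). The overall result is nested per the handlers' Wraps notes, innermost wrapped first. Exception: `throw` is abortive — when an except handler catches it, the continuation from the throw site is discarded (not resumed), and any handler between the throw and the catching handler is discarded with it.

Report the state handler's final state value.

Answer: 3

Evaluation trace:
get @ H1 ⇒ 3
put(3) @ H1 ⇒ s:=3
H0 returns (0, ())
H1 returns ((0, ()), 3)
H2 returns ((0, ()), 3)
H3 returns [((0, ()), 3)]
H4 returns [((0, ()), 3)]
= [((0, ()), 3)]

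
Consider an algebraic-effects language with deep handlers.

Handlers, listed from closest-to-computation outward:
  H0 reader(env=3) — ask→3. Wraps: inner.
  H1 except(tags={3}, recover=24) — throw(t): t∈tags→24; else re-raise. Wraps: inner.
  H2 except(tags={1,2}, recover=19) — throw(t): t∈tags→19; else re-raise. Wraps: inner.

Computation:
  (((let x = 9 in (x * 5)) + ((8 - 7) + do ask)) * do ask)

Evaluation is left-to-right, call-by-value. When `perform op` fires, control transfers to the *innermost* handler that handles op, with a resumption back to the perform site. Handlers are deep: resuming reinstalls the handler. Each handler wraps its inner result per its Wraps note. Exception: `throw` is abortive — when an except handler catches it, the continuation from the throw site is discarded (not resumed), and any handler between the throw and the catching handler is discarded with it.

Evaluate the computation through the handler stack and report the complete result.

Working:
ask @ H0 ⇒ 3
ask @ H0 ⇒ 3
H0 returns 147
H1 returns 147
H2 returns 147
= 147

Answer: 147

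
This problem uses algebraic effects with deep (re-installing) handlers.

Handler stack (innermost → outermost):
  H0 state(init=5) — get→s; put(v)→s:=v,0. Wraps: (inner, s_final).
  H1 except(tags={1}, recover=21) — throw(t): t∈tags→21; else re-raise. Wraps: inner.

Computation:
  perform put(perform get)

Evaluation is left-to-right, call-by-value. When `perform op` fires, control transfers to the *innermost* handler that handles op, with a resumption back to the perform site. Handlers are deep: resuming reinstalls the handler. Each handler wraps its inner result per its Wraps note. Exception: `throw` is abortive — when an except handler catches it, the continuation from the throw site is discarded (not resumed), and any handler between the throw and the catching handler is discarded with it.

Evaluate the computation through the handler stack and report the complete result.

Answer: (0, 5)

Working:
get @ H0 ⇒ 5
put(5) @ H0 ⇒ s:=5
H0 returns (0, 5)
H1 returns (0, 5)
= (0, 5)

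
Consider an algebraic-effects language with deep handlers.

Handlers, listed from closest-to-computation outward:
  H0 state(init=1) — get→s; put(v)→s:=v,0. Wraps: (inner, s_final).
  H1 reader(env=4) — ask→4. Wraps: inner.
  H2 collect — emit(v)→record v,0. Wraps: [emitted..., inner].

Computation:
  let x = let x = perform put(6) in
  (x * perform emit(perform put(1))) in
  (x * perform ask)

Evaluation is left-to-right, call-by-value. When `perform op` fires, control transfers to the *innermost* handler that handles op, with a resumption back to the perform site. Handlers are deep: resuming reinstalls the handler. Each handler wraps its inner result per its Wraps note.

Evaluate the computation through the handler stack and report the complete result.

Answer: [0, (0, 1)]

Step-by-step:
put(6) @ H0 ⇒ s:=6
put(1) @ H0 ⇒ s:=1
emit(0) @ H2 ⇒ out+=0
ask @ H1 ⇒ 4
H0 returns (0, 1)
H1 returns (0, 1)
H2 returns [0, (0, 1)]
= [0, (0, 1)]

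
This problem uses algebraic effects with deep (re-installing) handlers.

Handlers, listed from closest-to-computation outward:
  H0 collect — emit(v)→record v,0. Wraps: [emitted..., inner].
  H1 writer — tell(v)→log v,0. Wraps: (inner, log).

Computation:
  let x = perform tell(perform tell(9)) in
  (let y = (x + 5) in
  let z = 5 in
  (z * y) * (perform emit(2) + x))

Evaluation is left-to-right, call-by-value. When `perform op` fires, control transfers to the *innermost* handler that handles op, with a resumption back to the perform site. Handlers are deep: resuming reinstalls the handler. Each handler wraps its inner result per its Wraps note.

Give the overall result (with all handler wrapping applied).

Working:
tell(9) @ H1 ⇒ log+=9
tell(0) @ H1 ⇒ log+=0
emit(2) @ H0 ⇒ out+=2
H0 returns [2, 0]
H1 returns ([2, 0], (9, 0))
= ([2, 0], (9, 0))

Answer: ([2, 0], (9, 0))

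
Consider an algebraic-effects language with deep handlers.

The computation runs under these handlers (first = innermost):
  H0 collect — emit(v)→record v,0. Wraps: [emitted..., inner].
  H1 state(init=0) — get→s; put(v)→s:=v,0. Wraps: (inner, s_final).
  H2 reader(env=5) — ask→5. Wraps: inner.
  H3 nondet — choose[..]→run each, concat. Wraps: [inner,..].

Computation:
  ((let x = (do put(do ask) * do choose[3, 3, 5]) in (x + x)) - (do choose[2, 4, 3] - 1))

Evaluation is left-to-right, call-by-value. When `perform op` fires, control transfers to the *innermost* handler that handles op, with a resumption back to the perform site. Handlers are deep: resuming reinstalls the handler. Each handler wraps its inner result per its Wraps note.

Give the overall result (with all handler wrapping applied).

Working:
ask @ H2 ⇒ 5
put(5) @ H1 ⇒ s:=5
choose[3, 3, 5] @ H3
  branch[0] choose=3:
    choose[2, 4, 3] @ H3
      branch[0] choose=2:
        H0 returns [-1]
        H1 returns ([-1], 5)
        H2 returns ([-1], 5)
        H3 returns [([-1], 5)]
      branch[1] choose=4:
        H0 returns [-3]
        H1 returns ([-3], 5)
        H2 returns ([-3], 5)
        H3 returns [([-3], 5)]
      branch[2] choose=3:
        H0 returns [-2]
        H1 returns ([-2], 5)
        H2 returns ([-2], 5)
        H3 returns [([-2], 5)]
  branch[1] choose=3:
    choose[2, 4, 3] @ H3
      branch[0] choose=2:
        H0 returns [-1]
        H1 returns ([-1], 5)
        H2 returns ([-1], 5)
        H3 returns [([-1], 5)]
      branch[1] choose=4:
        H0 returns [-3]
        H1 returns ([-3], 5)
        H2 returns ([-3], 5)
        H3 returns [([-3], 5)]
      branch[2] choose=3:
        H0 returns [-2]
        H1 returns ([-2], 5)
        H2 returns ([-2], 5)
        H3 returns [([-2], 5)]
  branch[2] choose=5:
    choose[2, 4, 3] @ H3
      branch[0] choose=2:
        H0 returns [-1]
        H1 returns ([-1], 5)
        H2 returns ([-1], 5)
        H3 returns [([-1], 5)]
      branch[1] choose=4:
        H0 returns [-3]
        H1 returns ([-3], 5)
        H2 returns ([-3], 5)
        H3 returns [([-3], 5)]
      branch[2] choose=3:
        H0 returns [-2]
        H1 returns ([-2], 5)
        H2 returns ([-2], 5)
        H3 returns [([-2], 5)]
= [([-1], 5), ([-3], 5), ([-2], 5), ([-1], 5), ([-3], 5), ([-2], 5), ([-1], 5), ([-3], 5), ([-2], 5)]

Answer: [([-1], 5), ([-3], 5), ([-2], 5), ([-1], 5), ([-3], 5), ([-2], 5), ([-1], 5), ([-3], 5), ([-2], 5)]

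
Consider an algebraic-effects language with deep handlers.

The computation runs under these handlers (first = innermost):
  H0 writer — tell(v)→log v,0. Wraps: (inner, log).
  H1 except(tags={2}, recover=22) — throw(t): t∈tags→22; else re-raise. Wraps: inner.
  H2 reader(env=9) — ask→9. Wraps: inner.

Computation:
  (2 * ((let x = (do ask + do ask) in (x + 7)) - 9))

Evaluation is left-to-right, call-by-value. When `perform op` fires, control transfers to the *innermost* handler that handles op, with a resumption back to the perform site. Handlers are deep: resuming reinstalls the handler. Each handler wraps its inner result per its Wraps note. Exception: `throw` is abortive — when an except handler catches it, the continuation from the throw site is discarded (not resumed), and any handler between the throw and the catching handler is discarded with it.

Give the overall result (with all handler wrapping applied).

Step-by-step:
ask @ H2 ⇒ 9
ask @ H2 ⇒ 9
H0 returns (32, ())
H1 returns (32, ())
H2 returns (32, ())
= (32, ())

Answer: (32, ())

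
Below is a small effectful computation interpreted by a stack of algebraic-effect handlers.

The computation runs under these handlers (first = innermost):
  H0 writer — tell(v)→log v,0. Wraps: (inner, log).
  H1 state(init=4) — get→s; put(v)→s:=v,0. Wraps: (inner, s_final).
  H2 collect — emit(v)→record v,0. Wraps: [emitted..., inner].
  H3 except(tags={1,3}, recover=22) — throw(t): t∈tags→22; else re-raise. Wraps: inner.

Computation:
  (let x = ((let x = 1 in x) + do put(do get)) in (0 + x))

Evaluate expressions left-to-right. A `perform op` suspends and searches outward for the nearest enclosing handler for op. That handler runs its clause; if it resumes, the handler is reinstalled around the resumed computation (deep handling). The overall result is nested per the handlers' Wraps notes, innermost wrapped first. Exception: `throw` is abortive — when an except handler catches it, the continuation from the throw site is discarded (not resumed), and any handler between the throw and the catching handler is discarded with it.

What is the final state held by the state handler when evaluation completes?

Working:
get @ H1 ⇒ 4
put(4) @ H1 ⇒ s:=4
H0 returns (1, ())
H1 returns ((1, ()), 4)
H2 returns [((1, ()), 4)]
H3 returns [((1, ()), 4)]
= [((1, ()), 4)]

Answer: 4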